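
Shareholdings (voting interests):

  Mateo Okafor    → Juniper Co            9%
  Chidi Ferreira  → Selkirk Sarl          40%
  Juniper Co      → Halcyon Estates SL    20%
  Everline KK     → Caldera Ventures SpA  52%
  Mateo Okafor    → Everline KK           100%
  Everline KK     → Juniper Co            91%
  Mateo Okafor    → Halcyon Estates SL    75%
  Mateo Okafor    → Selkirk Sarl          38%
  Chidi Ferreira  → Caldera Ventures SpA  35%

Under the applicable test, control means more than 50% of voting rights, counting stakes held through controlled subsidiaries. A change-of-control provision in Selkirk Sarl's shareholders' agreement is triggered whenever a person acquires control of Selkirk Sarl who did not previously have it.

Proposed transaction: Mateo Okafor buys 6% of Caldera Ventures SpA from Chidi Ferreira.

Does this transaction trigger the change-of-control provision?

No

The purchase adds only to Mateo's holdings (Chidi's stake shrinks), so Mateo is the only person who could newly come to control Selkirk.
Mateo holds 100% of Everline, so Mateo controls Everline.
Everline and Mateo together hold 91% + 9% = 100% of Juniper, so Mateo controls Juniper.
Everline holds 52% of Caldera, so Mateo controls Caldera.
Mateo and Juniper together hold 75% + 20% = 95% of Halcyon, so Mateo controls Halcyon.
In Selkirk, Mateo's side holds only 38%, not > 50%.
So before the transaction, Mateo does not control Selkirk.
After the purchase, Mateo holds 6% of Caldera directly, and Chidi's stake falls to 29%.
Everline and Mateo together hold 52% + 6% = 58% of Caldera, so Mateo controls Caldera.
After the transaction, Mateo's side holds 38% of Selkirk, not > 50%, so Mateo still does not control Selkirk.
No new person acquires control, so the clause is not triggered.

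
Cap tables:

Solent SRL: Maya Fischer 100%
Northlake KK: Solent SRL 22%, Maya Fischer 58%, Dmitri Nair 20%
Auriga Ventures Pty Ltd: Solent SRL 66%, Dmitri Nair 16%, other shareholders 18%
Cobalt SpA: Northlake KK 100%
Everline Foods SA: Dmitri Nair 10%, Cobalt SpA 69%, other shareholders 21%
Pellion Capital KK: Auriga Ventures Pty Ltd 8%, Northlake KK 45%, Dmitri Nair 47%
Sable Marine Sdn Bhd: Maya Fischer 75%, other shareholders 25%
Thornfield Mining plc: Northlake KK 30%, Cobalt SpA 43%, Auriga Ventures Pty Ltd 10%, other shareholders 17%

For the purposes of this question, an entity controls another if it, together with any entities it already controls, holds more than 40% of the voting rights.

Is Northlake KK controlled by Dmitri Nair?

Dmitri holds 47% of Pellion, so Dmitri controls Pellion.
In Northlake, Dmitri's side holds only 20%, not > 40%.
So Dmitri does not control Northlake.

No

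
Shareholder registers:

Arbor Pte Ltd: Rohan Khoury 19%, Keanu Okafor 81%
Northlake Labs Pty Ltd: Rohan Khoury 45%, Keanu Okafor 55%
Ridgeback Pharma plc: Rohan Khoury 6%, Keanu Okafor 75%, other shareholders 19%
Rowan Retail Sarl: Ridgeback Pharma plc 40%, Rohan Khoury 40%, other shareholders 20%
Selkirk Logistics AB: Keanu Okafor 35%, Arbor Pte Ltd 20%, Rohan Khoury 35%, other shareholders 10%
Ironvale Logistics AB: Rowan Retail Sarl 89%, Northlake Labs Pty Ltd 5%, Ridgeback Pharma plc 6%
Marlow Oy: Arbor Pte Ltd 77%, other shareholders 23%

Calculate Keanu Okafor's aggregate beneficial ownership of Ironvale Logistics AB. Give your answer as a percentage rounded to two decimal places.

33.95%

Keanu reaches Ironvale along 3 paths.
Via Ridgeback → Rowan: 75% × 40% × 89% = 26.7%.
Via Northlake: 55% × 5% = 2.75%.
Via Ridgeback: 75% × 6% = 4.5%.
Total: 26.7% + 2.75% + 4.5% = 33.95%.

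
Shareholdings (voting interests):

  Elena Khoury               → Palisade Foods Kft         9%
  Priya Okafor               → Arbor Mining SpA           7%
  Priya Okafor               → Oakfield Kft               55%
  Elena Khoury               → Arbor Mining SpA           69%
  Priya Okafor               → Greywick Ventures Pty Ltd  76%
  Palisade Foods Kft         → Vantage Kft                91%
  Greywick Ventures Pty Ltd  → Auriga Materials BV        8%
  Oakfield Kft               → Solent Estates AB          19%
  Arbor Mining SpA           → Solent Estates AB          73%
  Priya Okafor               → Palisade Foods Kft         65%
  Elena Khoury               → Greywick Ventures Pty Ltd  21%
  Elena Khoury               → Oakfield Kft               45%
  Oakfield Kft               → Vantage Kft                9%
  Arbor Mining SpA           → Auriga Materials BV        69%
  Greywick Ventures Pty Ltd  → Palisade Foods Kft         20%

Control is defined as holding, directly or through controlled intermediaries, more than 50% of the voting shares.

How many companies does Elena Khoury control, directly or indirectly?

3

Elena holds 69% of Arbor, so Elena controls Arbor.
Arbor holds 73% of Solent, so Elena controls Solent.
Arbor holds 69% of Auriga, so Elena controls Auriga.
No other company's threshold is met.
Elena controls 3 companies.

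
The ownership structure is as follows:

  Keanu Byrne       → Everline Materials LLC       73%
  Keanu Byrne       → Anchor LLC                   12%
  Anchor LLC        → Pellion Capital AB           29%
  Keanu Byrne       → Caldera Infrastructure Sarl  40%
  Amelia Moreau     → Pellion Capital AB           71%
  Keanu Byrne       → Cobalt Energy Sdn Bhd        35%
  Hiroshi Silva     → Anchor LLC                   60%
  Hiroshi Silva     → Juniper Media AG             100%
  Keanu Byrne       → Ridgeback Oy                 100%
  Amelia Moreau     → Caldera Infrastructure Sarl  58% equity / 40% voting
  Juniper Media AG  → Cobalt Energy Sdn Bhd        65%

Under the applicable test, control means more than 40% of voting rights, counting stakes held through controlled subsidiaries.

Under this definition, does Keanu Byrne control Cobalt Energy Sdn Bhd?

Keanu holds 100% of Ridgeback, so Keanu controls Ridgeback.
Keanu holds 73% of Everline, so Keanu controls Everline.
In Cobalt, Keanu's side holds only 35%, not > 40%.
So Keanu does not control Cobalt.

No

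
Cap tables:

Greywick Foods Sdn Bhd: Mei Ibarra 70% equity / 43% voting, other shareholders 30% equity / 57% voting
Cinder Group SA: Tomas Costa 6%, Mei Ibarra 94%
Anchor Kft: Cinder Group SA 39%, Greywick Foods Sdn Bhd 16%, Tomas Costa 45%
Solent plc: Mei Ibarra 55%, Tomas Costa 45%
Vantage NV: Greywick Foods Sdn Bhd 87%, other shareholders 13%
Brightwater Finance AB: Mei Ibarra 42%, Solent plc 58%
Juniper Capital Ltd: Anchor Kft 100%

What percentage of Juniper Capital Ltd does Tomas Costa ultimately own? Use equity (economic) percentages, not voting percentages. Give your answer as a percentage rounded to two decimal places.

47.34%

Tomas reaches Juniper along 2 paths.
Via Cinder → Anchor: 6% × 39% × 100% = 2.34%.
Via Anchor: 45% × 100% = 45%.
Total: 2.34% + 45% = 47.34%.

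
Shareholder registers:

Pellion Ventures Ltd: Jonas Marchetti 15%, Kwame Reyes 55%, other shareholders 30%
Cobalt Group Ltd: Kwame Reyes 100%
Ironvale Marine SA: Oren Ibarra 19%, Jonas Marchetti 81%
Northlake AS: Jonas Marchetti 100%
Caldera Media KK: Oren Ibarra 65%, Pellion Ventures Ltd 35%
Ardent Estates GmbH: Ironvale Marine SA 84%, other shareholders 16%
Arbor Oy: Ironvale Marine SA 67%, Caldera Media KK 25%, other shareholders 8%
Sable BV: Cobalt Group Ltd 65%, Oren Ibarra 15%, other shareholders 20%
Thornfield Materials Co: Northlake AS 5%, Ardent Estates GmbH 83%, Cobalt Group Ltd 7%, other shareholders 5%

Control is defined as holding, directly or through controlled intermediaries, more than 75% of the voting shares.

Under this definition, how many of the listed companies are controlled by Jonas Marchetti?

Jonas holds 81% of Ironvale, so Jonas controls Ironvale.
Jonas holds 100% of Northlake, so Jonas controls Northlake.
Ironvale holds 84% of Ardent, so Jonas controls Ardent.
Northlake and Ardent together hold 5% + 83% = 88% of Thornfield, so Jonas controls Thornfield.
No other company's threshold is met.
Jonas controls 4 companies.

4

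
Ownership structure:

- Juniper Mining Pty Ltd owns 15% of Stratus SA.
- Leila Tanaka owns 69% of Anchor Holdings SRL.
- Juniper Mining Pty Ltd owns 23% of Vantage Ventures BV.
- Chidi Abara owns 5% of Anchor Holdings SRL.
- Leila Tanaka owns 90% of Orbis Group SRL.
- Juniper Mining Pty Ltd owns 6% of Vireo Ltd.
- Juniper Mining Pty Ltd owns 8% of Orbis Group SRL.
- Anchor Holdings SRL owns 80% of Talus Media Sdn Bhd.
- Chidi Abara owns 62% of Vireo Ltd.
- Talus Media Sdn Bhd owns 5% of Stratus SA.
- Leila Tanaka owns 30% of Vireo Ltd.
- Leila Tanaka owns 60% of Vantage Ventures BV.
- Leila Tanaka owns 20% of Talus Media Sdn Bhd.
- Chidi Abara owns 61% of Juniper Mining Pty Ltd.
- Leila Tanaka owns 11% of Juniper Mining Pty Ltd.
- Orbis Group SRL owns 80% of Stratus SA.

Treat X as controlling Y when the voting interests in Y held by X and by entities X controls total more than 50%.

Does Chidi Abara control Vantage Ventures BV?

No

Chidi holds 61% of Juniper, so Chidi controls Juniper.
Chidi and Juniper together hold 62% + 6% = 68% of Vireo, so Chidi controls Vireo.
In Vantage, Chidi's side holds only 23%, not > 50%.
So Chidi does not control Vantage.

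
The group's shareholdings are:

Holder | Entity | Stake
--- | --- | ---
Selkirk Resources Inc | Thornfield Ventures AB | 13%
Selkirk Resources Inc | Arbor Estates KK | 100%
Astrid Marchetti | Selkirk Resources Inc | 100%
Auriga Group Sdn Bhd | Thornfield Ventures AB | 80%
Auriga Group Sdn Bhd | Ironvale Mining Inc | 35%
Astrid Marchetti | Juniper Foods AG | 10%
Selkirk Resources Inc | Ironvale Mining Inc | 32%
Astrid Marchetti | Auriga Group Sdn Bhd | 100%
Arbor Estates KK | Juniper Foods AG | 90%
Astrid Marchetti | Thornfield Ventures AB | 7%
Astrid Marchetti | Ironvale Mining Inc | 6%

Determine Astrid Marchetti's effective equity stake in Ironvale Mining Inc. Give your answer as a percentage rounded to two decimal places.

73.00%

Astrid reaches Ironvale along 3 paths.
Via Selkirk: 100% × 32% = 32%.
Direct stake: 6% = 6%.
Via Auriga: 100% × 35% = 35%.
Total: 32% + 6% + 35% = 73%.
Rounded: 73.00%.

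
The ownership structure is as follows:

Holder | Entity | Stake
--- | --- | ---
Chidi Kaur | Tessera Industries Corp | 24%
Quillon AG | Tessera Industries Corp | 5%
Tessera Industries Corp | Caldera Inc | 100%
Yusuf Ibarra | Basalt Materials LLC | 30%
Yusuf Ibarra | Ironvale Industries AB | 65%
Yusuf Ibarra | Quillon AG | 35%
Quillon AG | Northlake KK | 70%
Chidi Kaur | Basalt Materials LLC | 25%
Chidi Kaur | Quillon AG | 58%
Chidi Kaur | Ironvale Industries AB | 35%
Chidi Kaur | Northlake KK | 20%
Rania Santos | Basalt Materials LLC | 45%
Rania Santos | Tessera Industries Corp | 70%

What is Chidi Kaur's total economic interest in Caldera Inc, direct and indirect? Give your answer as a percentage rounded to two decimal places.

26.90%

Chidi reaches Caldera along 2 paths.
Via Tessera: 24% × 100% = 24%.
Via Quillon → Tessera: 58% × 5% × 100% = 2.9%.
Total: 24% + 2.9% = 26.9%.
Rounded: 26.90%.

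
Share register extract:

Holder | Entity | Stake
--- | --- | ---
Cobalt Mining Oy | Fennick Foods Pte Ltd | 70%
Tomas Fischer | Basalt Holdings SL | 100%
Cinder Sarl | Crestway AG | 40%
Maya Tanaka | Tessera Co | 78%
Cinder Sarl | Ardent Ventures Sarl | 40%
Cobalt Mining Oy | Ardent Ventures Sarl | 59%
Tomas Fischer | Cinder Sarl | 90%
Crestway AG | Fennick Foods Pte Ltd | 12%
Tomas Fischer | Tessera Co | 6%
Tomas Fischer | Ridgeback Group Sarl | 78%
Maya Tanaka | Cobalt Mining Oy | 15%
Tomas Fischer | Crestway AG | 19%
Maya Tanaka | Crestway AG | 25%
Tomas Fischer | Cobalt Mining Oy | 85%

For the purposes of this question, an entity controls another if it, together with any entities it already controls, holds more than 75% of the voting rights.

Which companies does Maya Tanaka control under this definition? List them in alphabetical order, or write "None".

Tessera Co

Maya holds 78% of Tessera, so Maya controls Tessera.
No other company's threshold is met.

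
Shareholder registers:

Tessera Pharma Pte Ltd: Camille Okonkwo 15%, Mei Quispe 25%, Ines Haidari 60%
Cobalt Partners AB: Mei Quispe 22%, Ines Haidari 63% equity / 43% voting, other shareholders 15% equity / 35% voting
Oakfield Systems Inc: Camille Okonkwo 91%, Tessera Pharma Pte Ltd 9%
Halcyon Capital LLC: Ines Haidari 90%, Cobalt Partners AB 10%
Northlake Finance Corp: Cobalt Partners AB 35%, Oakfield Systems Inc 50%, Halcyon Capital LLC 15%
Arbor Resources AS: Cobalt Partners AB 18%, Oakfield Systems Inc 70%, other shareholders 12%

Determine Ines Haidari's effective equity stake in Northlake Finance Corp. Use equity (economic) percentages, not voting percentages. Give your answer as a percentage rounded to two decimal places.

Ines reaches Northlake along 4 paths.
Via Cobalt: 63% × 35% = 22.05%.
Via Tessera → Oakfield: 60% × 9% × 50% = 2.7%.
Via Halcyon: 90% × 15% = 13.5%.
Via Cobalt → Halcyon: 63% × 10% × 15% = 0.945%.
Total: 22.05% + 2.7% + 13.5% + 0.945% = 39.195%.
Rounded: 39.20%.

39.20%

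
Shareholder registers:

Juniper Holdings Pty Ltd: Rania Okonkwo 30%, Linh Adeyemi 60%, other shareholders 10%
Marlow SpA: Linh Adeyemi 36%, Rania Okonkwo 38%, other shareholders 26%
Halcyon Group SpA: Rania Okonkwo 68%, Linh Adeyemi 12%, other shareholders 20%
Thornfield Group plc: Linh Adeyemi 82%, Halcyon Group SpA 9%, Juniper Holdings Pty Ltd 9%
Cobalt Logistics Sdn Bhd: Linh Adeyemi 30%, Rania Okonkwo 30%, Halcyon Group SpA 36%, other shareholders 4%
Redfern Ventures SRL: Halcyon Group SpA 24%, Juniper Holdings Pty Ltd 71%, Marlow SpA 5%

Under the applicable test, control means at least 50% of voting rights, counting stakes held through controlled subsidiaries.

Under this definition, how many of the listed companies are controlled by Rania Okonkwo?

Rania holds 68% of Halcyon, so Rania controls Halcyon.
Rania and Halcyon together hold 30% + 36% = 66% of Cobalt, so Rania controls Cobalt.
No other company's threshold is met.
Rania controls 2 companies.

2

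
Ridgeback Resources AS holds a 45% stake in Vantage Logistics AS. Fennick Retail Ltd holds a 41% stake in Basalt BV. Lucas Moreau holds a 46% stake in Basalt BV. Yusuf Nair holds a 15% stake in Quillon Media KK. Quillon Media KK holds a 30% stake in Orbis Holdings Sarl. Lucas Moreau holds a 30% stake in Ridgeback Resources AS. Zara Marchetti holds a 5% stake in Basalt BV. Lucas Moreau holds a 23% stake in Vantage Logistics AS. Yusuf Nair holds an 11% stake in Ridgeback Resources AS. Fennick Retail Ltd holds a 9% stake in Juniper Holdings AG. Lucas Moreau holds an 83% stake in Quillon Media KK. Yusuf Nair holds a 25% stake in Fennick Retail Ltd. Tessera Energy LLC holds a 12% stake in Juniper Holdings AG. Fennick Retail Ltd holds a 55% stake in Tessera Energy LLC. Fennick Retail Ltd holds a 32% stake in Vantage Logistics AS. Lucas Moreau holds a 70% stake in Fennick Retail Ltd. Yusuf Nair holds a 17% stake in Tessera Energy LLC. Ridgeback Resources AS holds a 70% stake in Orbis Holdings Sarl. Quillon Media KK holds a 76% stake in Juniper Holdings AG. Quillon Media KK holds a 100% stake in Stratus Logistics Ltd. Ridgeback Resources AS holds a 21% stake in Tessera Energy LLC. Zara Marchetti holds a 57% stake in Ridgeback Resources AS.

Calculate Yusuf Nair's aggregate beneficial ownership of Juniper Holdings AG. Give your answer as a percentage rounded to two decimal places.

17.62%

Yusuf reaches Juniper along 5 paths.
Via Fennick: 25% × 9% = 2.25%.
Via Quillon: 15% × 76% = 11.4%.
Via Fennick → Tessera: 25% × 55% × 12% = 1.65%.
Via Tessera: 17% × 12% = 2.04%.
Via Ridgeback → Tessera: 11% × 21% × 12% = 0.2772%.
Total: 2.25% + 11.4% + 1.65% + 2.04% + 0.2772% = 17.6172%.
Rounded: 17.62%.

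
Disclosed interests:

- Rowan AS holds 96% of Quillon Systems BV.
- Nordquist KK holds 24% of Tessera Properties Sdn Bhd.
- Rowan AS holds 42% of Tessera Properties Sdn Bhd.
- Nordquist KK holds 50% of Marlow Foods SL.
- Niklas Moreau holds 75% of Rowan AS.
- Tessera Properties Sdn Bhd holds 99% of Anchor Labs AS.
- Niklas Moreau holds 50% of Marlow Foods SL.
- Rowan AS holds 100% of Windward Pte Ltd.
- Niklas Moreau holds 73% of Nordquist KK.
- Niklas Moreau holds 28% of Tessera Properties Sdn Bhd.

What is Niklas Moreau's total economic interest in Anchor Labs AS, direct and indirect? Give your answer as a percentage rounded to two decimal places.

Niklas reaches Anchor along 3 paths.
Via Nordquist → Tessera: 73% × 24% × 99% = 17.3448%.
Via Tessera: 28% × 99% = 27.72%.
Via Rowan → Tessera: 75% × 42% × 99% = 31.185%.
Total: 17.3448% + 27.72% + 31.185% = 76.2498%.
Rounded: 76.25%.

76.25%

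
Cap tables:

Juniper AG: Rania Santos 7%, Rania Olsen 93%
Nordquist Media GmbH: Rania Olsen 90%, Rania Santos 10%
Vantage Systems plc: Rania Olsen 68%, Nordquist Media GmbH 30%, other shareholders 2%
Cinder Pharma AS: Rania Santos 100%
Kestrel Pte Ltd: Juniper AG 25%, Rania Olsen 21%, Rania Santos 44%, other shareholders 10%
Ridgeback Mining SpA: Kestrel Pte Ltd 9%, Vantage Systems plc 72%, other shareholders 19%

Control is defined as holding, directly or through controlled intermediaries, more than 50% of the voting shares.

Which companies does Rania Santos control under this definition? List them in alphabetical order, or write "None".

Cinder Pharma AS

Rania Santos holds 100% of Cinder, so Rania Santos controls Cinder.
No other company's threshold is met.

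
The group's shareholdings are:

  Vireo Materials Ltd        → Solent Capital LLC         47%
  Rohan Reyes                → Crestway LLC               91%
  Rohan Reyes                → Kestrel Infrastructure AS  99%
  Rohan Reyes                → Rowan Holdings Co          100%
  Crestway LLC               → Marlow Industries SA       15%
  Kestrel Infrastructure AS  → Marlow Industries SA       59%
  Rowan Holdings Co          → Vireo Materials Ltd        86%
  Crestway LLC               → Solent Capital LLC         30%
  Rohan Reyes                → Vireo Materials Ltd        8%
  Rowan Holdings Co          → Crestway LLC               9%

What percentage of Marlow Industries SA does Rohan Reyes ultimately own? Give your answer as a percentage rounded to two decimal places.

73.41%

Rohan reaches Marlow along 3 paths.
Via Kestrel: 99% × 59% = 58.41%.
Via Crestway: 91% × 15% = 13.65%.
Via Rowan → Crestway: 100% × 9% × 15% = 1.35%.
Total: 58.41% + 13.65% + 1.35% = 73.41%.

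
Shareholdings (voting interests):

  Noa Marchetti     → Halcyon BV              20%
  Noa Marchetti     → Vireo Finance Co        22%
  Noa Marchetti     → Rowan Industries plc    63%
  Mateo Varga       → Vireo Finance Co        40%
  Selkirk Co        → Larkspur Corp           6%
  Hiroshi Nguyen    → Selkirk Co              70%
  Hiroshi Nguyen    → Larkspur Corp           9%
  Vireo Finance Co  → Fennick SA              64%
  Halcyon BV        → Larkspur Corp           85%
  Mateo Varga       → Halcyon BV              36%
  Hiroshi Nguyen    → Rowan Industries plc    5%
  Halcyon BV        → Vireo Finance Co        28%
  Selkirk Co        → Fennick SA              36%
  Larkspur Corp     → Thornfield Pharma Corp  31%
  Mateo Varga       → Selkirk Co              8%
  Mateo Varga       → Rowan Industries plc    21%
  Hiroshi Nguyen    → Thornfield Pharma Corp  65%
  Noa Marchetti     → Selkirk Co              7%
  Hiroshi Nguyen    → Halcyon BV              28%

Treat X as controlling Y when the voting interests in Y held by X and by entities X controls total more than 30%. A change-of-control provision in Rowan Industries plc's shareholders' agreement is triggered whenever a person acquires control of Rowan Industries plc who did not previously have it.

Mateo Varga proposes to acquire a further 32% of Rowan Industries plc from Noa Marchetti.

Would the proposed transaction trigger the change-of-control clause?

The purchase adds only to Mateo's holdings (Noa's stake shrinks), so Mateo is the only person who could newly come to control Rowan.
Mateo holds 36% of Halcyon, so Mateo controls Halcyon.
Halcyon holds 85% of Larkspur, so Mateo controls Larkspur.
Halcyon and Mateo together hold 28% + 40% = 68% of Vireo, so Mateo controls Vireo.
Larkspur holds 31% of Thornfield, so Mateo controls Thornfield.
Vireo holds 64% of Fennick, so Mateo controls Fennick.
In Rowan, Mateo's side holds only 21%, not > 30%.
So before the transaction, Mateo does not control Rowan.
After the purchase, Mateo's direct stake in Rowan rises to 21% + 32% = 53%, and Noa's stake falls to 31%.
Mateo holds 53% of Rowan, so Mateo controls Rowan.
Mateo did not control Rowan before and does after, so the clause is triggered.

Yes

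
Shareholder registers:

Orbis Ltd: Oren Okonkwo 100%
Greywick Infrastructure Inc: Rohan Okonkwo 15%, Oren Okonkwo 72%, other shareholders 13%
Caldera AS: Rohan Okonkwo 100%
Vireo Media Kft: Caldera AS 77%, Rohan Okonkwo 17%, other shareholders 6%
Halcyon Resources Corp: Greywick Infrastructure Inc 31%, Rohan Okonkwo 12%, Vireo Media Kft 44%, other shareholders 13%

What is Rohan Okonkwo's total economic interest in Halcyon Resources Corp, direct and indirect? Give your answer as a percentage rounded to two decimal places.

Rohan reaches Halcyon along 4 paths.
Via Greywick: 15% × 31% = 4.65%.
Direct stake: 12% = 12%.
Via Caldera → Vireo: 100% × 77% × 44% = 33.88%.
Via Vireo: 17% × 44% = 7.48%.
Total: 4.65% + 12% + 33.88% + 7.48% = 58.01%.

58.01%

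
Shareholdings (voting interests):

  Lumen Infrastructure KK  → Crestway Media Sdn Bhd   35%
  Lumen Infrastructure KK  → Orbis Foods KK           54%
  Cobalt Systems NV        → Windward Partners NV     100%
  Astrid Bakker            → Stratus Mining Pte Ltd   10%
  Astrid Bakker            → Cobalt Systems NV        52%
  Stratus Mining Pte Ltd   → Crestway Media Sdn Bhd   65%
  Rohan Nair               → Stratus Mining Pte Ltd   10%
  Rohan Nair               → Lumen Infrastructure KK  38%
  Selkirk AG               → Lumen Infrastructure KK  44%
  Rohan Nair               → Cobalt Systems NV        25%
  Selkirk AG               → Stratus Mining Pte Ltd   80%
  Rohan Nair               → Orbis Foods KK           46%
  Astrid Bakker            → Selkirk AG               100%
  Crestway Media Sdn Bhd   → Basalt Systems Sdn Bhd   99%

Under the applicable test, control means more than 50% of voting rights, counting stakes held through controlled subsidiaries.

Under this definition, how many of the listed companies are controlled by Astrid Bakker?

Astrid holds 100% of Selkirk, so Astrid controls Selkirk.
Astrid holds 52% of Cobalt, so Astrid controls Cobalt.
Astrid and Selkirk together hold 10% + 80% = 90% of Stratus, so Astrid controls Stratus.
Stratus holds 65% of Crestway, so Astrid controls Crestway.
Crestway holds 99% of Basalt, so Astrid controls Basalt.
Cobalt holds 100% of Windward, so Astrid controls Windward.
No other company's threshold is met.
Astrid controls 6 companies.

6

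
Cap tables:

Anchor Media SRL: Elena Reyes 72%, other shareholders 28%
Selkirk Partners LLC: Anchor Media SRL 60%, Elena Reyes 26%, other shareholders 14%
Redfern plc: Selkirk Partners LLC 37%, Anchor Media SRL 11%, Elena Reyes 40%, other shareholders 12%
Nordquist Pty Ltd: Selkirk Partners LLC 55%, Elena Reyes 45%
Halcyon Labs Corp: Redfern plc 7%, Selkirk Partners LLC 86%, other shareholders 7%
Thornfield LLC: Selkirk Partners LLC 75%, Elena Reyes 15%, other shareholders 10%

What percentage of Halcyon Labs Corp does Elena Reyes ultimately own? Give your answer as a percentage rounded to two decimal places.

64.66%

Elena reaches Halcyon along 6 paths.
Via Anchor → Selkirk → Redfern: 72% × 60% × 37% × 7% = 1.11888%.
Via Selkirk → Redfern: 26% × 37% × 7% = 0.6734%.
Via Anchor → Redfern: 72% × 11% × 7% = 0.5544%.
Via Redfern: 40% × 7% = 2.8%.
Via Anchor → Selkirk: 72% × 60% × 86% = 37.152%.
Via Selkirk: 26% × 86% = 22.36%.
Total: 1.11888% + 0.6734% + 0.5544% + 2.8% + 37.152% + 22.36% = 64.65868%.
Rounded: 64.66%.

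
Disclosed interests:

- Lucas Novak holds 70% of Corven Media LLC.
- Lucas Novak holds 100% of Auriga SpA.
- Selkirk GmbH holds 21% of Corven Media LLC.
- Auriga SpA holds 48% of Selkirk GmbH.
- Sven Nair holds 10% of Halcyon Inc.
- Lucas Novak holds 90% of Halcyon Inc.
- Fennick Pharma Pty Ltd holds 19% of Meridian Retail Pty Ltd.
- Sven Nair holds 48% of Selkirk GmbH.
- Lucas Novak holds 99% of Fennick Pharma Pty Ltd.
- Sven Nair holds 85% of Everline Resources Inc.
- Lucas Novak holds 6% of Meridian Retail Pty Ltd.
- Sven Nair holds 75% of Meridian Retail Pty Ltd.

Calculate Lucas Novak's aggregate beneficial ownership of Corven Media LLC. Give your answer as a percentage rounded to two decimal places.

80.08%

Lucas reaches Corven along 2 paths.
Via Auriga → Selkirk: 100% × 48% × 21% = 10.08%.
Direct stake: 70% = 70%.
Total: 10.08% + 70% = 80.08%.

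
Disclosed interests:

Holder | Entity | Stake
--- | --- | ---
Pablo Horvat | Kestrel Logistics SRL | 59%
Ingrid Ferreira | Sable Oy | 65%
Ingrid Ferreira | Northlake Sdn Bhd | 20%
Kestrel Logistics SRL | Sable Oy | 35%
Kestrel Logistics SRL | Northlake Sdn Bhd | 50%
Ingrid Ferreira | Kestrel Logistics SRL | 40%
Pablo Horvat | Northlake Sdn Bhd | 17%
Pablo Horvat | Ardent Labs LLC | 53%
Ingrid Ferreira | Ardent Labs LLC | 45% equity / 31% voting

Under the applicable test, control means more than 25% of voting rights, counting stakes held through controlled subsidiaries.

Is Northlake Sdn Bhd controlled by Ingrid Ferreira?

Yes

Ingrid holds 40% of Kestrel, so Ingrid controls Kestrel.
Kestrel and Ingrid together hold 50% + 20% = 70% of Northlake, so Ingrid controls Northlake.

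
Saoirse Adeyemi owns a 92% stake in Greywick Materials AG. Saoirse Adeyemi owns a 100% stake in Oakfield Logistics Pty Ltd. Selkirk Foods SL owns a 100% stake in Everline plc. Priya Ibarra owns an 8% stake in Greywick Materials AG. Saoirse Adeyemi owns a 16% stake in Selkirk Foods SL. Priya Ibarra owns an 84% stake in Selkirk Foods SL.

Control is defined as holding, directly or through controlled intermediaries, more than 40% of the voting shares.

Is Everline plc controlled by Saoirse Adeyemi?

Saoirse holds 92% of Greywick, so Saoirse controls Greywick.
Saoirse holds 100% of Oakfield, so Saoirse controls Oakfield.
Neither Saoirse nor any entity Saoirse controls holds any voting interest in Everline.
So Saoirse does not control Everline.

No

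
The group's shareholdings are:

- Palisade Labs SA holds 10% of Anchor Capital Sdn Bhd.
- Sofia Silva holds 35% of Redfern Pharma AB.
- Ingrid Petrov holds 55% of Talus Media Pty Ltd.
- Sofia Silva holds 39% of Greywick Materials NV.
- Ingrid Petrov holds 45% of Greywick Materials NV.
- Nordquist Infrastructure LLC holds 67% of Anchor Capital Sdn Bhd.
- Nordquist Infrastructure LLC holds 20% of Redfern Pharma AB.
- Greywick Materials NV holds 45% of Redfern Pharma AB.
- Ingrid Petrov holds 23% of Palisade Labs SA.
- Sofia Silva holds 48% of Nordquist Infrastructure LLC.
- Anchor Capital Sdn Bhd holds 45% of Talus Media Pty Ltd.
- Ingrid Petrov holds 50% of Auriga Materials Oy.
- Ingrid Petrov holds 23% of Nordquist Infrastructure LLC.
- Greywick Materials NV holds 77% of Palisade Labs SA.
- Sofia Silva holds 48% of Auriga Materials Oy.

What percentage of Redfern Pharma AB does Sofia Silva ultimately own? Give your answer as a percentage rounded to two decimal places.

Sofia reaches Redfern along 3 paths.
Via Nordquist: 48% × 20% = 9.6%.
Via Greywick: 39% × 45% = 17.55%.
Direct stake: 35% = 35%.
Total: 9.6% + 17.55% + 35% = 62.15%.

62.15%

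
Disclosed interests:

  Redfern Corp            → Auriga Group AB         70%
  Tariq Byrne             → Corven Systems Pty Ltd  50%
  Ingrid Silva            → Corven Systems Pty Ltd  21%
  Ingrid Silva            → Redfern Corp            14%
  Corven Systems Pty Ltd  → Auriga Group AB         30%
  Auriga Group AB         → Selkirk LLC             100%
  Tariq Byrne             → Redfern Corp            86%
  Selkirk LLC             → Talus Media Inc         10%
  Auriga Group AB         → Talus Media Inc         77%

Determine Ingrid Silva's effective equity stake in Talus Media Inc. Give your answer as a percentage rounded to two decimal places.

Ingrid reaches Talus along 4 paths.
Via Redfern → Auriga: 14% × 70% × 77% = 7.546%.
Via Corven → Auriga: 21% × 30% × 77% = 4.851%.
Via Redfern → Auriga → Selkirk: 14% × 70% × 100% × 10% = 0.98%.
Via Corven → Auriga → Selkirk: 21% × 30% × 100% × 10% = 0.63%.
Total: 7.546% + 4.851% + 0.98% + 0.63% = 14.007%.
Rounded: 14.01%.

14.01%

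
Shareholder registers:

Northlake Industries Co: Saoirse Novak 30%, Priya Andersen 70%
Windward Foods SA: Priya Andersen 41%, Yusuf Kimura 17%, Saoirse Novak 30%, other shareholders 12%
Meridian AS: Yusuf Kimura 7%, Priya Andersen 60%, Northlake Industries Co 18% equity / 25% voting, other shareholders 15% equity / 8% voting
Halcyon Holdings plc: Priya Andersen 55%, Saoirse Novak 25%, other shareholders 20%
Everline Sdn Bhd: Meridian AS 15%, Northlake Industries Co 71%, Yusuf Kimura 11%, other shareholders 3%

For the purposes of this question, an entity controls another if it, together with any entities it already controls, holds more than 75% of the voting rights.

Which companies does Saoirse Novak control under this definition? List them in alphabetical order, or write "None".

None

Saoirse's largest direct stake is 30% in Northlake, which does not meet the threshold.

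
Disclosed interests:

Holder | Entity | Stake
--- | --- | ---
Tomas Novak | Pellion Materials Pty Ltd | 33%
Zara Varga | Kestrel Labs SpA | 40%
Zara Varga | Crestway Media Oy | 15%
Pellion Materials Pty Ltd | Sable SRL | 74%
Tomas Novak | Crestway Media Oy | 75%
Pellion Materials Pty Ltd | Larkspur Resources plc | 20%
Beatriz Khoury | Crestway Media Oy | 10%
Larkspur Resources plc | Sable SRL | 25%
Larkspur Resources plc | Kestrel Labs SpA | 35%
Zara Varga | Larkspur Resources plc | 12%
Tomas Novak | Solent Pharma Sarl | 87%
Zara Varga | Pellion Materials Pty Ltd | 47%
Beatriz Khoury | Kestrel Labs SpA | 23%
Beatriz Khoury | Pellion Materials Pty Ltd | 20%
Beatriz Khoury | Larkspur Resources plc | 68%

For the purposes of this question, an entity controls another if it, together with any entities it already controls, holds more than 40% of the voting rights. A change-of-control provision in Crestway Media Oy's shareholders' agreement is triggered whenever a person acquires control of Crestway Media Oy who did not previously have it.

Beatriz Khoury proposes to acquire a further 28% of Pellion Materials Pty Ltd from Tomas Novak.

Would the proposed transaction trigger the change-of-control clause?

The purchase adds only to Beatriz's holdings (Tomas's stake shrinks), so Beatriz is the only person who could newly come to control Crestway.
Beatriz holds 68% of Larkspur, so Beatriz controls Larkspur.
Larkspur and Beatriz together hold 35% + 23% = 58% of Kestrel, so Beatriz controls Kestrel.
In Crestway, Beatriz's side holds only 10%, not > 40%.
So before the transaction, Beatriz does not control Crestway.
After the purchase, Beatriz's direct stake in Pellion rises to 20% + 28% = 48%, and Tomas's stake falls to 5%.
Beatriz holds 48% of Pellion, so Beatriz controls Pellion.
Beatriz and Pellion together hold 68% + 20% = 88% of Larkspur, so Beatriz controls Larkspur.
Larkspur and Pellion together hold 25% + 74% = 99% of Sable, so Beatriz controls Sable.
After the transaction, Beatriz's side holds 10% of Crestway, not > 40%, so Beatriz still does not control Crestway.
No new person acquires control, so the clause is not triggered.

No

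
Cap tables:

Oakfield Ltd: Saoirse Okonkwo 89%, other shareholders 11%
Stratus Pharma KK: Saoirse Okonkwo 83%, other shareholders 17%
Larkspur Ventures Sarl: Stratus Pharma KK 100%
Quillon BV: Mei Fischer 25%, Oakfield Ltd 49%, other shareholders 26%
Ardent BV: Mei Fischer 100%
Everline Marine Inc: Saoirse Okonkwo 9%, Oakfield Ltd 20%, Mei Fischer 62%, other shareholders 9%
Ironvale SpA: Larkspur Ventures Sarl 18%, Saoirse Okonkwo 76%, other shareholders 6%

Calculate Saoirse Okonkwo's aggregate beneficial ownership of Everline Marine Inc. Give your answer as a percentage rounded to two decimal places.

26.80%

Saoirse reaches Everline along 2 paths.
Direct stake: 9% = 9%.
Via Oakfield: 89% × 20% = 17.8%.
Total: 9% + 17.8% = 26.8%.
Rounded: 26.80%.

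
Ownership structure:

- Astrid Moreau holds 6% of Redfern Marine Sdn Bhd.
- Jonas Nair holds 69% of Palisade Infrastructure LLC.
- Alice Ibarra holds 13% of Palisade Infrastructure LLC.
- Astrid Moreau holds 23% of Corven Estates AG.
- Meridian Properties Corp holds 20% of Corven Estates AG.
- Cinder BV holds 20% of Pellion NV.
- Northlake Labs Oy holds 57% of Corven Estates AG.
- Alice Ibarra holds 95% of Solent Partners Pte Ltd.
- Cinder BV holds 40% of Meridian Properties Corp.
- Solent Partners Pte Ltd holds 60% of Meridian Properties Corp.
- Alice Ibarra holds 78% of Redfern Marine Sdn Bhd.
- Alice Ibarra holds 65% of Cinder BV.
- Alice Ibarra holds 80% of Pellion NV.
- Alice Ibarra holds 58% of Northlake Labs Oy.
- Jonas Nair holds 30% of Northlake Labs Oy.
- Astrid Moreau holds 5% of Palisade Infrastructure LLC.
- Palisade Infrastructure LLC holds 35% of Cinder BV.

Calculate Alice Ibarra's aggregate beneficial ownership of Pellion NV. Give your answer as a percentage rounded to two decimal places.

Alice reaches Pellion along 3 paths.
Via Palisade → Cinder: 13% × 35% × 20% = 0.91%.
Via Cinder: 65% × 20% = 13%.
Direct stake: 80% = 80%.
Total: 0.91% + 13% + 80% = 93.91%.

93.91%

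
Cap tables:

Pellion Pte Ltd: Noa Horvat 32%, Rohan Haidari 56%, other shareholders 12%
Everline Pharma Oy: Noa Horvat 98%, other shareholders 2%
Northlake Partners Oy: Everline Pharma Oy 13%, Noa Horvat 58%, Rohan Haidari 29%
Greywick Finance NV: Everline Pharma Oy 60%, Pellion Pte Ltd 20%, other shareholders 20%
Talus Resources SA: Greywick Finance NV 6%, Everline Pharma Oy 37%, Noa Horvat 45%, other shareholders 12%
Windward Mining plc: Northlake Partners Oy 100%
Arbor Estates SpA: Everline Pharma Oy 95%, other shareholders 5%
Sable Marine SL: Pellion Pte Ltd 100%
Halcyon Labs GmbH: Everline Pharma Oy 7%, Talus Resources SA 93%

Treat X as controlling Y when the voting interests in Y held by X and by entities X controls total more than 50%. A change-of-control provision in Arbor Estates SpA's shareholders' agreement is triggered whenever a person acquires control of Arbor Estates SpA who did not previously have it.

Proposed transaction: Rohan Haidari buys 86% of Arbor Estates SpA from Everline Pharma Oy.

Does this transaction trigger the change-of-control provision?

Yes

The purchase adds only to Rohan's holdings (Everline's stake shrinks), so Rohan is the only person who could newly come to control Arbor.
Rohan holds 56% of Pellion, so Rohan controls Pellion.
Pellion holds 100% of Sable, so Rohan controls Sable.
Neither Rohan nor any entity Rohan controls holds any voting interest in Arbor.
So before the transaction, Rohan does not control Arbor.
After the purchase, Rohan holds 86% of Arbor directly, and Everline's stake falls to 9%.
Rohan holds 86% of Arbor, so Rohan controls Arbor.
Rohan did not control Arbor before and does after, so the clause is triggered.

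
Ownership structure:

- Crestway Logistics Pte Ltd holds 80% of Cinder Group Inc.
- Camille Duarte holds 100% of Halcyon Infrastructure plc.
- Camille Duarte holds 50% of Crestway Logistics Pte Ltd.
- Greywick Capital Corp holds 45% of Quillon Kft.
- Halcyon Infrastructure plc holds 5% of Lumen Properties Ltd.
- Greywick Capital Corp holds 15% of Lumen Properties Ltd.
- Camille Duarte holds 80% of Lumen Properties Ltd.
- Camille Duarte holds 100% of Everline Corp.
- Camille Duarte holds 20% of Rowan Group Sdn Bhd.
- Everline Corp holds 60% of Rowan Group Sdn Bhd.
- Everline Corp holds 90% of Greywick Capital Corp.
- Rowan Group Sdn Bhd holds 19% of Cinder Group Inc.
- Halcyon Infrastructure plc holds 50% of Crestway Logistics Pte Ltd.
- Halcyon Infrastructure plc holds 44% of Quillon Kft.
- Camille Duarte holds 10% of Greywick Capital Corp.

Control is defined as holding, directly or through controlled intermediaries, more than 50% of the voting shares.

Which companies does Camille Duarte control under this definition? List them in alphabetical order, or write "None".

Cinder Group Inc, Crestway Logistics Pte Ltd, Everline Corp, Greywick Capital Corp, Halcyon Infrastructure plc, Lumen Properties Ltd, Quillon Kft, Rowan Group Sdn Bhd

Camille holds 100% of Halcyon, so Camille controls Halcyon.
Camille holds 100% of Everline, so Camille controls Everline.
Camille and Halcyon together hold 50% + 50% = 100% of Crestway, so Camille controls Crestway.
Camille and Everline together hold 10% + 90% = 100% of Greywick, so Camille controls Greywick.
Everline and Camille together hold 60% + 20% = 80% of Rowan, so Camille controls Rowan.
Halcyon and Greywick together hold 44% + 45% = 89% of Quillon, so Camille controls Quillon.
Crestway and Rowan together hold 80% + 19% = 99% of Cinder, so Camille controls Cinder.
Camille and Halcyon and Greywick together hold 80% + 5% + 15% = 100% of Lumen, so Camille controls Lumen.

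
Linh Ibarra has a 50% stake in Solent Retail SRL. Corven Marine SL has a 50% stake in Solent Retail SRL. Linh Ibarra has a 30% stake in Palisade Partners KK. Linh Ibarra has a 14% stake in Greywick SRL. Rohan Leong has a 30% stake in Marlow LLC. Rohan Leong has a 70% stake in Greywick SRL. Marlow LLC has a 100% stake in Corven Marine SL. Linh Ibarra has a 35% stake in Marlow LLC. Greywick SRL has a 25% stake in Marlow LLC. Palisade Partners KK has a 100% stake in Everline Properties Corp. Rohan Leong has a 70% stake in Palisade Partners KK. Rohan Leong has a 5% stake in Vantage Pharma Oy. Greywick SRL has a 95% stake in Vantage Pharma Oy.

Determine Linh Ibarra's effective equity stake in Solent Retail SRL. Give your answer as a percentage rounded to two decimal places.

Linh reaches Solent along 3 paths.
Direct stake: 50% = 50%.
Via Marlow → Corven: 35% × 100% × 50% = 17.5%.
Via Greywick → Marlow → Corven: 14% × 25% × 100% × 50% = 1.75%.
Total: 50% + 17.5% + 1.75% = 69.25%.

69.25%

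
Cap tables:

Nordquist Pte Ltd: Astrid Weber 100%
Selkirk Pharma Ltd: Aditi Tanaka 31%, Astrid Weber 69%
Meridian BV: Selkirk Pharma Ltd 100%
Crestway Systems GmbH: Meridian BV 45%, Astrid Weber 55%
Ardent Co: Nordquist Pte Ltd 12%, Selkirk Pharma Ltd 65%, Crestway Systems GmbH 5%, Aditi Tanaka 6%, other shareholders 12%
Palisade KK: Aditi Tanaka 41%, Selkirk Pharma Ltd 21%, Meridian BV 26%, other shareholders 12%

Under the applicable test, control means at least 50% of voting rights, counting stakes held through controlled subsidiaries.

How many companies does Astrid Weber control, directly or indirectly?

Astrid holds 100% of Nordquist, so Astrid controls Nordquist.
Astrid holds 69% of Selkirk, so Astrid controls Selkirk.
Selkirk holds 100% of Meridian, so Astrid controls Meridian.
Meridian and Astrid together hold 45% + 55% = 100% of Crestway, so Astrid controls Crestway.
Nordquist and Selkirk and Crestway together hold 12% + 65% + 5% = 82% of Ardent, so Astrid controls Ardent.
No other company's threshold is met.
Astrid controls 5 companies.

5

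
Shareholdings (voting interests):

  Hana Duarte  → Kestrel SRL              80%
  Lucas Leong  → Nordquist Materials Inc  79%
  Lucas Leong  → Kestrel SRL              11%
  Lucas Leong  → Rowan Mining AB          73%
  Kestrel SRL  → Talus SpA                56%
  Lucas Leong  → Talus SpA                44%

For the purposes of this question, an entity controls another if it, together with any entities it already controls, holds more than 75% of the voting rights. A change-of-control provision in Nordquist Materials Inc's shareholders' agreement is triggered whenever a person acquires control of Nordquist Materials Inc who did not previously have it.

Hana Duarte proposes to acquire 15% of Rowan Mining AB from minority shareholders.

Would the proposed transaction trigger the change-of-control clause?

No

The purchase changes only Hana's holdings, so Hana is the only person who could newly come to control Nordquist.
Hana holds 80% of Kestrel, so Hana controls Kestrel.
Neither Hana nor any entity Hana controls holds any voting interest in Nordquist.
So before the transaction, Hana does not control Nordquist.
After the purchase, Hana holds 15% of Rowan directly.
Hana's side now holds 15% of Rowan, not > 75%, so Hana still does not control Rowan.
After the transaction, neither Hana nor any entity Hana controls holds a voting interest in Nordquist, so Hana still does not control it.
No new person acquires control, so the clause is not triggered.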